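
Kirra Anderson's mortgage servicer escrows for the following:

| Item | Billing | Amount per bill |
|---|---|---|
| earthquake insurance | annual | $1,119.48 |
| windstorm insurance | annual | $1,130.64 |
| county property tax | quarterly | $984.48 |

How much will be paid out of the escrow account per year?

Earthquake insurance: $1,119.48/yr
Windstorm insurance: $1,130.64/yr
County property tax: $984.48 × 4 = $3,937.92/yr
Total per year = $1,119.48 + $1,130.64 + $3,937.92 = $6,188.04

$6,188.04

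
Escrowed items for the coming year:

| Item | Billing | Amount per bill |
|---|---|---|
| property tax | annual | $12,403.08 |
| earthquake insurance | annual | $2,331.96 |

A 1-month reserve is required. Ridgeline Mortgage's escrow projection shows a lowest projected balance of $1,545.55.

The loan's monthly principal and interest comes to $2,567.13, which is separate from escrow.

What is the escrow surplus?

Property tax = $12,403.08
Earthquake insurance = $2,331.96
Annual escrow total = $12,403.08 + $2,331.96 = $14,735.04
Monthly escrow = $14,735.04 / 12 = $1,227.92
Cushion = 1 × $1,227.92 = $1,227.92
Surplus = $1,545.55 − $1,227.92 = $317.63

$317.63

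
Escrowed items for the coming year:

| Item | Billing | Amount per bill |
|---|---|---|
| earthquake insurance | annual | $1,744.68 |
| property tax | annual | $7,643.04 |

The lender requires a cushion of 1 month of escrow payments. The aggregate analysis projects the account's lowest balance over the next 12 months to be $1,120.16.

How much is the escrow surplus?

$337.85

Earthquake insurance — $1,744.68 annually
Property tax — $7,643.04 annually
Annual escrow total = $1,744.68 + $7,643.04 = $9,387.72
Monthly escrow = $9,387.72 / 12 = $782.31
Cushion = 1 × $782.31 = $782.31
Surplus = $1,120.16 − $782.31 = $337.85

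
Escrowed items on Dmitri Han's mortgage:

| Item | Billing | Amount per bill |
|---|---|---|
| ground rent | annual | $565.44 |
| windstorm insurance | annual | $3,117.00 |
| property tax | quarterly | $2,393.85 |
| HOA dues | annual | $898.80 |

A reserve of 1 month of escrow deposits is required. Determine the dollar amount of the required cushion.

$1,179.72

Ground rent: $565.44 annually
Windstorm insurance: $3,117.00 annually
Property tax: $2,393.85 × 4 = $9,575.40 annually
HOA dues: $898.80 annually
Total per year = $14,156.64
Monthly escrow = $14,156.64 ÷ 12 = $1,179.72
Required cushion = 1 × $1,179.72 = $1,179.72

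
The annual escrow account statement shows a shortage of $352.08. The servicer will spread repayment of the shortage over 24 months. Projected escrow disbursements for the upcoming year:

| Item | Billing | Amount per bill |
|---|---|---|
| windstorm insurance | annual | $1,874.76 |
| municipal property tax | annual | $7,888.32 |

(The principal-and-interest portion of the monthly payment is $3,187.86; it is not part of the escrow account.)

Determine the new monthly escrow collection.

Windstorm insurance: $1,874.76 annually
Municipal property tax: $7,888.32 annually
Annual escrow total = $1,874.76 + $7,888.32 = $9,763.08
Monthly escrow = $9,763.08 ÷ 12 = $813.59
Shortage per month = $352.08 ÷ 24 = $14.67
New monthly escrow = $813.59 + $14.67 = $828.26

$828.26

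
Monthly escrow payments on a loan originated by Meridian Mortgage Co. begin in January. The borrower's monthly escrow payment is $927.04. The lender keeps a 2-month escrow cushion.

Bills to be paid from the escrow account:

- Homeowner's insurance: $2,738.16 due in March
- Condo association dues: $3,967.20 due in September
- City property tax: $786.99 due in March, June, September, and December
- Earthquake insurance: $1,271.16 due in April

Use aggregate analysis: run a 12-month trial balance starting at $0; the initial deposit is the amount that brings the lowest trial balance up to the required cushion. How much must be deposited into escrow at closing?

$3,848.21

Cushion = 2 × $927.04 = $1,854.08
Trial balance (start $0, +$927.04 each month, − disbursements):
  Jan: +$927.04 → $927.04
  Feb: +$927.04 → $1,854.08
  Mar: +$927.04 − $3,525.15 → -$744.03
  Apr: +$927.04 − $1,271.16 → -$1,088.15
  May: +$927.04 → -$161.11
  Jun: +$927.04 − $786.99 → -$21.06
  Jul: +$927.04 → $905.98
  Aug: +$927.04 → $1,833.02
  Sep: +$927.04 − $4,754.19 → -$1,994.13
  Oct: +$927.04 → -$1,067.09
  Nov: +$927.04 → -$140.05
  Dec: +$927.04 − $786.99 → $0.00
Lowest trial balance = -$1,994.13 (Sep)
Initial deposit = cushion − low point = $1,854.08 − (-$1,994.13) = $3,848.21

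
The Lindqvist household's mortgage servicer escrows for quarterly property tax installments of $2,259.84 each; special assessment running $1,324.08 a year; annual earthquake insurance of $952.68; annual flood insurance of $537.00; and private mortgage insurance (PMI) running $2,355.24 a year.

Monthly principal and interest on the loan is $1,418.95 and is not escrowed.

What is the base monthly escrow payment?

Property tax = $2,259.84 × 4 = $9,039.36 annually
Special assessment = $1,324.08 annually
Earthquake insurance = $952.68 annually
Flood insurance = $537.00 annually
Private mortgage insurance (PMI) = $2,355.24 annually
Combined annual = $9,039.36 + $1,324.08 + $952.68 + $537.00 + $2,355.24 = $14,208.36
Per month = $14,208.36 / 12 = $1,184.03

$1,184.03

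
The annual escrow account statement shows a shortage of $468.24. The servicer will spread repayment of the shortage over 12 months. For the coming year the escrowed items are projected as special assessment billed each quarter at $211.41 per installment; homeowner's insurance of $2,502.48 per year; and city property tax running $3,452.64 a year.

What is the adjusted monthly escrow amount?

Special assessment: $211.41 × 4 = $845.64
Homeowner's insurance: $2,502.48
City property tax: $3,452.64
Combined annual = $845.64 + $2,502.48 + $3,452.64 = $6,800.76
Per month = $6,800.76 ÷ 12 = $566.73
Monthly shortage recovery: $468.24 ÷ 12 = $39.02
New monthly escrow = $566.73 + $39.02 = $605.75

$605.75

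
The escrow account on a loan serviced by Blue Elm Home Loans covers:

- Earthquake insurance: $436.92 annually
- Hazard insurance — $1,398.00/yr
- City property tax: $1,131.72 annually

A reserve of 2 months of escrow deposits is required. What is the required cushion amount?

Earthquake insurance = $436.92 per year
Hazard insurance = $1,398.00 per year
City property tax = $1,131.72 per year
Annual escrow total = $2,966.64
Monthly escrow = $2,966.64 / 12 = $247.22
Cushion = 2 × $247.22 = $494.44

$494.44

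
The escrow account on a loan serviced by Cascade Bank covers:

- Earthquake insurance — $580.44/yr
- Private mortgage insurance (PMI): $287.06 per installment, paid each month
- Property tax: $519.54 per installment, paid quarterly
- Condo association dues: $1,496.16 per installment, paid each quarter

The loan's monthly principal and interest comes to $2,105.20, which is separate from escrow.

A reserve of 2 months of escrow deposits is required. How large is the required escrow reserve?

Earthquake insurance: $580.44/yr
Private mortgage insurance (PMI): $287.06 × 12 = $3,444.72/yr
Property tax: $519.54 × 4 = $2,078.16/yr
Condo association dues: $1,496.16 × 4 = $5,984.64/yr
Annual escrow total = $580.44 + $3,444.72 + $2,078.16 + $5,984.64 = $12,087.96
Monthly escrow = $12,087.96 ÷ 12 = $1,007.33
Required cushion = 2 × $1,007.33 = $2,014.66

$2,014.66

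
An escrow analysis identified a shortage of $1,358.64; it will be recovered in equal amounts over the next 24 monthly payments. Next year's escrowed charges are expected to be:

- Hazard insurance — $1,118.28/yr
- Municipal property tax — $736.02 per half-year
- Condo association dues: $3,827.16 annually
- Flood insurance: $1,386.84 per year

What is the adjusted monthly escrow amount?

Hazard insurance = $1,118.28 per year
Municipal property tax = $736.02 × 2 = $1,472.04 per year
Condo association dues = $3,827.16 per year
Flood insurance = $1,386.84 per year
Total annual escrow = $1,118.28 + $1,472.04 + $3,827.16 + $1,386.84 = $7,804.32
Monthly escrow = $7,804.32 / 12 = $650.36
Shortage per month = $1,358.64 / 24 = $56.61
New monthly escrow = $650.36 + $56.61 = $706.97

$706.97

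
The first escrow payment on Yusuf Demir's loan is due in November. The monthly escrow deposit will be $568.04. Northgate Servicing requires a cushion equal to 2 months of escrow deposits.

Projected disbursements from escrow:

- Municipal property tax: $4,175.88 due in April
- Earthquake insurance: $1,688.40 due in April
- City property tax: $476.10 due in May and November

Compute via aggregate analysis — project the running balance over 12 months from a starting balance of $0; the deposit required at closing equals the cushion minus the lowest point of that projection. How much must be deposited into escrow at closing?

$4,068.22

Cushion = 2 × $568.04 = $1,136.08
Trial balance (start $0, +$568.04 each month, − disbursements):
  Nov: +$568.04 − $476.10 → $91.94
  Dec: +$568.04 → $659.98
  Jan: +$568.04 → $1,228.02
  Feb: +$568.04 → $1,796.06
  Mar: +$568.04 → $2,364.10
  Apr: +$568.04 − $5,864.28 → -$2,932.14
  May: +$568.04 − $476.10 → -$2,840.20
  Jun: +$568.04 → -$2,272.16
  Jul: +$568.04 → -$1,704.12
  Aug: +$568.04 → -$1,136.08
  Sep: +$568.04 → -$568.04
  Oct: +$568.04 → $0.00
Lowest trial balance = -$2,932.14 (Apr)
Initial deposit = cushion − low point = $1,136.08 − (-$2,932.14) = $4,068.22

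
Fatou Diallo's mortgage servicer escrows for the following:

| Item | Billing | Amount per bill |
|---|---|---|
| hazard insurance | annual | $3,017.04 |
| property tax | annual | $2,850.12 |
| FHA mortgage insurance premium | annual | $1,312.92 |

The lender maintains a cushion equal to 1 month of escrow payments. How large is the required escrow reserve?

$598.34

Hazard insurance — $3,017.04
Property tax — $2,850.12
FHA mortgage insurance premium — $1,312.92
Total annual escrow = $3,017.04 + $2,850.12 + $1,312.92 = $7,180.08
Base monthly escrow = $7,180.08 / 12 = $598.34
Reserve = 1 × $598.34 = $598.34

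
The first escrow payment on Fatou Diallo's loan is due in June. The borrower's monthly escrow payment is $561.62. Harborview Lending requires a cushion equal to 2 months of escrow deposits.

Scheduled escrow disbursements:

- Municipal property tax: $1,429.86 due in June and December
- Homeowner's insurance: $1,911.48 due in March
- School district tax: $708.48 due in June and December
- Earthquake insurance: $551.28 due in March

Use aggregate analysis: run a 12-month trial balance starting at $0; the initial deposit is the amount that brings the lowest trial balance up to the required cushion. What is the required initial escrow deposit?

Cushion = 2 × $561.62 = $1,123.24
Trial balance (start $0, +$561.62 each month, − disbursements):
  Jun: +$561.62 − $2,138.34 → -$1,576.72
  Jul: +$561.62 → -$1,015.10
  Aug: +$561.62 → -$453.48
  Sep: +$561.62 → $108.14
  Oct: +$561.62 → $669.76
  Nov: +$561.62 → $1,231.38
  Dec: +$561.62 − $2,138.34 → -$345.34
  Jan: +$561.62 → $216.28
  Feb: +$561.62 → $777.90
  Mar: +$561.62 − $2,462.76 → -$1,123.24
  Apr: +$561.62 → -$561.62
  May: +$561.62 → $0.00
Lowest trial balance = -$1,576.72 (Jun)
Initial deposit = cushion − low point = $1,123.24 − (-$1,576.72) = $2,699.96

$2,699.96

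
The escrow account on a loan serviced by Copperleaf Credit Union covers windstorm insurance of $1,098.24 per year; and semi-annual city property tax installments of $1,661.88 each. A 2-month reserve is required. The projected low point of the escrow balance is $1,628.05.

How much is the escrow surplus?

Windstorm insurance — $1,098.24
City property tax — $1,661.88 × 2 = $3,323.76
Total annual escrow = $1,098.24 + $3,323.76 = $4,422.00
Per month = $4,422.00 / 12 = $368.50
Required cushion = 2 × $368.50 = $737.00
Excess over cushion: $1,628.05 − $737.00 = $891.05

$891.05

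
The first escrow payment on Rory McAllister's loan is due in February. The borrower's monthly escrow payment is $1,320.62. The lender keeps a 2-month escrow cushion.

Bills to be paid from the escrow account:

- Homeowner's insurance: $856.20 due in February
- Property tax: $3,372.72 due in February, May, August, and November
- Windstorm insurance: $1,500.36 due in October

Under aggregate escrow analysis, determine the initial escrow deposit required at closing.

$5,549.54

Cushion = 2 × $1,320.62 = $2,641.24
Trial balance (start $0, +$1,320.62 each month, − disbursements):
  Feb: +$1,320.62 − $4,228.92 → -$2,908.30
  Mar: +$1,320.62 → -$1,587.68
  Apr: +$1,320.62 → -$267.06
  May: +$1,320.62 − $3,372.72 → -$2,319.16
  Jun: +$1,320.62 → -$998.54
  Jul: +$1,320.62 → $322.08
  Aug: +$1,320.62 − $3,372.72 → -$1,730.02
  Sep: +$1,320.62 → -$409.40
  Oct: +$1,320.62 − $1,500.36 → -$589.14
  Nov: +$1,320.62 − $3,372.72 → -$2,641.24
  Dec: +$1,320.62 → -$1,320.62
  Jan: +$1,320.62 → $0.00
Lowest trial balance = -$2,908.30 (Feb)
Initial deposit = cushion − low point = $2,641.24 − (-$2,908.30) = $5,549.54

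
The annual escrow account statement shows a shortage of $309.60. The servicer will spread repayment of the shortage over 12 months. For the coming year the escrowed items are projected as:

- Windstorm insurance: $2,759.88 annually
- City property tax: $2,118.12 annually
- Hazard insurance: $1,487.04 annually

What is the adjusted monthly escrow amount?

Windstorm insurance = $2,759.88/yr
City property tax = $2,118.12/yr
Hazard insurance = $1,487.04/yr
Total per year = $2,759.88 + $2,118.12 + $1,487.04 = $6,365.04
Monthly = $6,365.04 / 12 = $530.42
Shortage spread = $309.60 ÷ 12 = $25.80/mo
New monthly escrow = $530.42 + $25.80 = $556.22

$556.22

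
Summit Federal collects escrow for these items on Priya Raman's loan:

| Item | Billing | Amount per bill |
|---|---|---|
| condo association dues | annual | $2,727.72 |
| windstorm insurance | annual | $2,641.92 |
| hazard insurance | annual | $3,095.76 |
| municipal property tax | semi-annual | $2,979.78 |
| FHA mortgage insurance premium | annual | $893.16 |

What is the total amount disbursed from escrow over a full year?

Condo association dues = $2,727.72 per year
Windstorm insurance = $2,641.92 per year
Hazard insurance = $3,095.76 per year
Municipal property tax = $2,979.78 × 2 = $5,959.56 per year
FHA mortgage insurance premium = $893.16 per year
Combined annual = $15,318.12

$15,318.12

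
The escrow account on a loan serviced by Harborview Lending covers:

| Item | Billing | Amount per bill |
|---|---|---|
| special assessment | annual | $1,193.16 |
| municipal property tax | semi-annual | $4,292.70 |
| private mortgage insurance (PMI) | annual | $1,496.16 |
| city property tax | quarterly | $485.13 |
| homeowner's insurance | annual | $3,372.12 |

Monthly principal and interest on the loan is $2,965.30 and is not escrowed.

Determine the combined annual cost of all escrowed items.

Special assessment — $1,193.16/yr
Municipal property tax — $4,292.70 × 2 = $8,585.40/yr
Private mortgage insurance (PMI) — $1,496.16/yr
City property tax — $485.13 × 4 = $1,940.52/yr
Homeowner's insurance — $3,372.12/yr
Annual escrow total = $16,587.36

$16,587.36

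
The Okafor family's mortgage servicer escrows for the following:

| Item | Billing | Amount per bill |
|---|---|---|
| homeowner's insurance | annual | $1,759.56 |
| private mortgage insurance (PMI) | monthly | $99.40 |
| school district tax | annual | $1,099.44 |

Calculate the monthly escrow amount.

$337.65

Homeowner's insurance: $1,759.56 per year
Private mortgage insurance (PMI): $99.40 × 12 = $1,192.80 per year
School district tax: $1,099.44 per year
Total annual escrow = $4,051.80
Per month = $4,051.80 ÷ 12 = $337.65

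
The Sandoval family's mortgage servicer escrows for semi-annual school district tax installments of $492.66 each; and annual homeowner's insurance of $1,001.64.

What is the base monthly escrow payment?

$165.58

School district tax = $492.66 × 2 = $985.32 per year
Homeowner's insurance = $1,001.64 per year
Combined annual = $985.32 + $1,001.64 = $1,986.96
Per month = $1,986.96 / 12 = $165.58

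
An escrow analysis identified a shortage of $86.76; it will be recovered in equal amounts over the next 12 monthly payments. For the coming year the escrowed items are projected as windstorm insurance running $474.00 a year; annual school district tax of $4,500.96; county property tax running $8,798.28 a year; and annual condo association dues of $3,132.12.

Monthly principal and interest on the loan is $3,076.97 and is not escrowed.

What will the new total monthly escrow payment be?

Windstorm insurance = $474.00 annually
School district tax = $4,500.96 annually
County property tax = $8,798.28 annually
Condo association dues = $3,132.12 annually
Total annual escrow = $474.00 + $4,500.96 + $8,798.28 + $3,132.12 = $16,905.36
Per month = $16,905.36 ÷ 12 = $1,408.78
Monthly shortage recovery: $86.76 ÷ 12 = $7.23
New monthly escrow = $1,408.78 + $7.23 = $1,416.01

$1,416.01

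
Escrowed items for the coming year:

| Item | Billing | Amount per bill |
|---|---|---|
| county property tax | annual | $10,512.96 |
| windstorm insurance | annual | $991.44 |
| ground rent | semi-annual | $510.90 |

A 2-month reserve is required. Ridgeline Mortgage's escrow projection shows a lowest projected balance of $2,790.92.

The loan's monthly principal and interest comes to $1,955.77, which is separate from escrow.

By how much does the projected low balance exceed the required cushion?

County property tax: $10,512.96 annually
Windstorm insurance: $991.44 annually
Ground rent: $510.90 × 2 = $1,021.80 annually
Annual escrow total = $10,512.96 + $991.44 + $1,021.80 = $12,526.20
Per month = $12,526.20 ÷ 12 = $1,043.85
Required reserve = 2 × $1,043.85 = $2,087.70
Excess over cushion: $2,790.92 − $2,087.70 = $703.22

$703.22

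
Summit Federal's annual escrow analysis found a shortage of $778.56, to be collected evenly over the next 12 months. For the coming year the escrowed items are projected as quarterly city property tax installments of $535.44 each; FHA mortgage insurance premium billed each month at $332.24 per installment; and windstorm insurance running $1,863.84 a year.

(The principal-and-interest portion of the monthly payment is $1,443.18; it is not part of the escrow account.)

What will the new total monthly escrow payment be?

$730.92

City property tax — $535.44 × 4 = $2,141.76 per year
FHA mortgage insurance premium — $332.24 × 12 = $3,986.88 per year
Windstorm insurance — $1,863.84 per year
Total per year = $7,992.48
Base monthly escrow = $7,992.48 / 12 = $666.04
Shortage per month = $778.56 ÷ 12 = $64.88
New monthly escrow = $666.04 + $64.88 = $730.92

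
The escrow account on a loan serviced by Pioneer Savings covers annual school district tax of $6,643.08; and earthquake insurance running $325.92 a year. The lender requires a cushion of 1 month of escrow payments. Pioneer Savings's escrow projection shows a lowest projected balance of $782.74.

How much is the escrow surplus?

School district tax: $6,643.08 per year
Earthquake insurance: $325.92 per year
Yearly total = $6,643.08 + $325.92 = $6,969.00
Base monthly escrow = $6,969.00 / 12 = $580.75
Cushion = 1 × $580.75 = $580.75
Surplus = $782.74 − $580.75 = $201.99

$201.99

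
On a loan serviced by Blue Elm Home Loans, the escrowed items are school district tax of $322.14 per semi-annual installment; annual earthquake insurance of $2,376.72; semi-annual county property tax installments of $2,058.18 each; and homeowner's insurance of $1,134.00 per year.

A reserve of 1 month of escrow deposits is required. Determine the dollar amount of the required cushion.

School district tax = $322.14 × 2 = $644.28 annually
Earthquake insurance = $2,376.72 annually
County property tax = $2,058.18 × 2 = $4,116.36 annually
Homeowner's insurance = $1,134.00 annually
Total per year = $644.28 + $2,376.72 + $4,116.36 + $1,134.00 = $8,271.36
Per month = $8,271.36 ÷ 12 = $689.28
Cushion = 1 × $689.28 = $689.28

$689.28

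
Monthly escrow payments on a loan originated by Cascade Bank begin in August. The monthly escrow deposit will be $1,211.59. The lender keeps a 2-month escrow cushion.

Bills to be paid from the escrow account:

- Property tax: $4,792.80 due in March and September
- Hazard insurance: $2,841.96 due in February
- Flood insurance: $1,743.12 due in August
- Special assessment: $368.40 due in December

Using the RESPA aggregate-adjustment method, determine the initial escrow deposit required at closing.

$7,269.54

Cushion = 2 × $1,211.59 = $2,423.18
Trial balance (start $0, +$1,211.59 each month, − disbursements):
  Aug: +$1,211.59 − $1,743.12 → -$531.53
  Sep: +$1,211.59 − $4,792.80 → -$4,112.74
  Oct: +$1,211.59 → -$2,901.15
  Nov: +$1,211.59 → -$1,689.56
  Dec: +$1,211.59 − $368.40 → -$846.37
  Jan: +$1,211.59 → $365.22
  Feb: +$1,211.59 − $2,841.96 → -$1,265.15
  Mar: +$1,211.59 − $4,792.80 → -$4,846.36
  Apr: +$1,211.59 → -$3,634.77
  May: +$1,211.59 → -$2,423.18
  Jun: +$1,211.59 → -$1,211.59
  Jul: +$1,211.59 → $0.00
Lowest trial balance = -$4,846.36 (Mar)
Initial deposit = cushion − low point = $2,423.18 − (-$4,846.36) = $7,269.54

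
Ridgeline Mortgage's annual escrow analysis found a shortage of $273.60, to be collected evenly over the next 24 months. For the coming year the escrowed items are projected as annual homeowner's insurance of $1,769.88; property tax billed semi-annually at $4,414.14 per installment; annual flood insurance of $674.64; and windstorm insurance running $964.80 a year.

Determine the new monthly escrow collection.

Homeowner's insurance: $1,769.88
Property tax: $4,414.14 × 2 = $8,828.28
Flood insurance: $674.64
Windstorm insurance: $964.80
Annual escrow total = $1,769.88 + $8,828.28 + $674.64 + $964.80 = $12,237.60
Monthly escrow = $12,237.60 / 12 = $1,019.80
Shortage per month = $273.60 / 24 = $11.40
New monthly escrow = $1,019.80 + $11.40 = $1,031.20

$1,031.20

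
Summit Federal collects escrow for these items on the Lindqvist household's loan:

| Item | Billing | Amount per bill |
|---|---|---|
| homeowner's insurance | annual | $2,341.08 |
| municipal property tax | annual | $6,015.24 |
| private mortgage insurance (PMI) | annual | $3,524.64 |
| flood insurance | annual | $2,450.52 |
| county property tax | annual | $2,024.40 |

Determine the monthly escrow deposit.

Homeowner's insurance = $2,341.08 per year
Municipal property tax = $6,015.24 per year
Private mortgage insurance (PMI) = $3,524.64 per year
Flood insurance = $2,450.52 per year
County property tax = $2,024.40 per year
Total per year = $2,341.08 + $6,015.24 + $3,524.64 + $2,450.52 + $2,024.40 = $16,355.88
Per month = $16,355.88 / 12 = $1,362.99

$1,362.99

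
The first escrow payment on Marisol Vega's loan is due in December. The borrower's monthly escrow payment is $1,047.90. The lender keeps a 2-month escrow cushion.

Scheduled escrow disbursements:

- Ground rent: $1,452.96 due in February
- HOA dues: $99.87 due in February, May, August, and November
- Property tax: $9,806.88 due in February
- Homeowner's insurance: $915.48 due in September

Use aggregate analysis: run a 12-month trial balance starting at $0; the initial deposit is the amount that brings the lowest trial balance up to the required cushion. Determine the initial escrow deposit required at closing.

Cushion = 2 × $1,047.90 = $2,095.80
Trial balance (start $0, +$1,047.90 each month, − disbursements):
  Dec: +$1,047.90 → $1,047.90
  Jan: +$1,047.90 → $2,095.80
  Feb: +$1,047.90 − $11,359.71 → -$8,216.01
  Mar: +$1,047.90 → -$7,168.11
  Apr: +$1,047.90 → -$6,120.21
  May: +$1,047.90 − $99.87 → -$5,172.18
  Jun: +$1,047.90 → -$4,124.28
  Jul: +$1,047.90 → -$3,076.38
  Aug: +$1,047.90 − $99.87 → -$2,128.35
  Sep: +$1,047.90 − $915.48 → -$1,995.93
  Oct: +$1,047.90 → -$948.03
  Nov: +$1,047.90 − $99.87 → $0.00
Lowest trial balance = -$8,216.01 (Feb)
Initial deposit = cushion − low point = $2,095.80 − (-$8,216.01) = $10,311.81

$10,311.81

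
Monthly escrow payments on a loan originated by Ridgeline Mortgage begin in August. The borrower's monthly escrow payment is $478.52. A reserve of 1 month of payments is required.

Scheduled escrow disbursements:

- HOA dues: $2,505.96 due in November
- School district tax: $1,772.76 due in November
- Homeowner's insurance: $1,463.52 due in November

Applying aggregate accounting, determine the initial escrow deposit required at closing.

$4,306.68

Cushion = 1 × $478.52 = $478.52
Trial balance (start $0, +$478.52 each month, − disbursements):
  Aug: +$478.52 → $478.52
  Sep: +$478.52 → $957.04
  Oct: +$478.52 → $1,435.56
  Nov: +$478.52 − $5,742.24 → -$3,828.16
  Dec: +$478.52 → -$3,349.64
  Jan: +$478.52 → -$2,871.12
  Feb: +$478.52 → -$2,392.60
  Mar: +$478.52 → -$1,914.08
  Apr: +$478.52 → -$1,435.56
  May: +$478.52 → -$957.04
  Jun: +$478.52 → -$478.52
  Jul: +$478.52 → $0.00
Lowest trial balance = -$3,828.16 (Nov)
Initial deposit = cushion − low point = $478.52 − (-$3,828.16) = $4,306.68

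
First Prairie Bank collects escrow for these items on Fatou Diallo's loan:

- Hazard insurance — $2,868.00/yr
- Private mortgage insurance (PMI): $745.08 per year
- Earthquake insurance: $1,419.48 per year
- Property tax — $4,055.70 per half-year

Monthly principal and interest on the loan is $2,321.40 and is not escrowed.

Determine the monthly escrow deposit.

Hazard insurance = $2,868.00/yr
Private mortgage insurance (PMI) = $745.08/yr
Earthquake insurance = $1,419.48/yr
Property tax = $4,055.70 × 2 = $8,111.40/yr
Annual escrow total = $2,868.00 + $745.08 + $1,419.48 + $8,111.40 = $13,143.96
Per month = $13,143.96 ÷ 12 = $1,095.33

$1,095.33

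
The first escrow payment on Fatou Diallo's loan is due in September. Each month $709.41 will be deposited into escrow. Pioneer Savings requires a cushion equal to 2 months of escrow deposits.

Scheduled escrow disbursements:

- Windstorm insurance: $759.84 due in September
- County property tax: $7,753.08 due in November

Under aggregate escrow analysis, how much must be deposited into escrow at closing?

$7,803.51

Cushion = 2 × $709.41 = $1,418.82
Trial balance (start $0, +$709.41 each month, − disbursements):
  Sep: +$709.41 − $759.84 → -$50.43
  Oct: +$709.41 → $658.98
  Nov: +$709.41 − $7,753.08 → -$6,384.69
  Dec: +$709.41 → -$5,675.28
  Jan: +$709.41 → -$4,965.87
  Feb: +$709.41 → -$4,256.46
  Mar: +$709.41 → -$3,547.05
  Apr: +$709.41 → -$2,837.64
  May: +$709.41 → -$2,128.23
  Jun: +$709.41 → -$1,418.82
  Jul: +$709.41 → -$709.41
  Aug: +$709.41 → $0.00
Lowest trial balance = -$6,384.69 (Nov)
Initial deposit = cushion − low point = $1,418.82 − (-$6,384.69) = $7,803.51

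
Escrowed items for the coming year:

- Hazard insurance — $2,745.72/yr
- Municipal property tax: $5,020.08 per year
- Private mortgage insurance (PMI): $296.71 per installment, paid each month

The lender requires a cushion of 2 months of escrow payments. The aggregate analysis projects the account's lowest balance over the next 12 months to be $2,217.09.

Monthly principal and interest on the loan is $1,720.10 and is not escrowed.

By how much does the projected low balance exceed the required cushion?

$329.37

Hazard insurance — $2,745.72 annually
Municipal property tax — $5,020.08 annually
Private mortgage insurance (PMI) — $296.71 × 12 = $3,560.52 annually
Total annual escrow = $11,326.32
Per month = $11,326.32 ÷ 12 = $943.86
Cushion = 2 × $943.86 = $1,887.72
Excess over cushion: $2,217.09 − $1,887.72 = $329.37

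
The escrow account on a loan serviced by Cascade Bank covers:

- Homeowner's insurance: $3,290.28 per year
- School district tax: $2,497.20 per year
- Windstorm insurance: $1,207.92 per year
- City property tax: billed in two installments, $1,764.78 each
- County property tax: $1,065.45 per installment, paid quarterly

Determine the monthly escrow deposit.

$1,232.23

Homeowner's insurance = $3,290.28/yr
School district tax = $2,497.20/yr
Windstorm insurance = $1,207.92/yr
City property tax = $1,764.78 × 2 = $3,529.56/yr
County property tax = $1,065.45 × 4 = $4,261.80/yr
Total annual escrow = $3,290.28 + $2,497.20 + $1,207.92 + $3,529.56 + $4,261.80 = $14,786.76
Monthly = $14,786.76 / 12 = $1,232.23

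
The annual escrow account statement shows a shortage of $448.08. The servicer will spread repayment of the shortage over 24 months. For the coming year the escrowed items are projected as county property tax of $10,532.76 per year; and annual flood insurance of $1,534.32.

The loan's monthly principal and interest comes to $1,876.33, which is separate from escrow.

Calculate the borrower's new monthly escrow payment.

$1,024.26

County property tax: $10,532.76 annually
Flood insurance: $1,534.32 annually
Total per year = $10,532.76 + $1,534.32 = $12,067.08
Base monthly escrow = $12,067.08 ÷ 12 = $1,005.59
Shortage spread = $448.08 / 24 = $18.67/mo
New monthly escrow = $1,005.59 + $18.67 = $1,024.26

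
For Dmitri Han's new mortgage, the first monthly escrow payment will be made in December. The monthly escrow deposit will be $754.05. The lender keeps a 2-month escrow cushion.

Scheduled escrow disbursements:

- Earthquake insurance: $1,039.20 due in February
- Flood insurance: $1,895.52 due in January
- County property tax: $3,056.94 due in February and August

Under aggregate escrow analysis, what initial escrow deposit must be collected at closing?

Cushion = 2 × $754.05 = $1,508.10
Trial balance (start $0, +$754.05 each month, − disbursements):
  Dec: +$754.05 → $754.05
  Jan: +$754.05 − $1,895.52 → -$387.42
  Feb: +$754.05 − $4,096.14 → -$3,729.51
  Mar: +$754.05 → -$2,975.46
  Apr: +$754.05 → -$2,221.41
  May: +$754.05 → -$1,467.36
  Jun: +$754.05 → -$713.31
  Jul: +$754.05 → $40.74
  Aug: +$754.05 − $3,056.94 → -$2,262.15
  Sep: +$754.05 → -$1,508.10
  Oct: +$754.05 → -$754.05
  Nov: +$754.05 → $0.00
Lowest trial balance = -$3,729.51 (Feb)
Initial deposit = cushion − low point = $1,508.10 − (-$3,729.51) = $5,237.61

$5,237.61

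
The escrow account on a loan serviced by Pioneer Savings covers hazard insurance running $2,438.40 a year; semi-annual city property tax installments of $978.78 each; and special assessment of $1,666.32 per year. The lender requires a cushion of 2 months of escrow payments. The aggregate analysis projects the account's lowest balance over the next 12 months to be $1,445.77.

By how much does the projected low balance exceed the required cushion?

$435.39

Hazard insurance: $2,438.40 per year
City property tax: $978.78 × 2 = $1,957.56 per year
Special assessment: $1,666.32 per year
Total per year = $2,438.40 + $1,957.56 + $1,666.32 = $6,062.28
Monthly = $6,062.28 / 12 = $505.19
Required cushion = 2 × $505.19 = $1,010.38
Surplus = $1,445.77 − $1,010.38 = $435.39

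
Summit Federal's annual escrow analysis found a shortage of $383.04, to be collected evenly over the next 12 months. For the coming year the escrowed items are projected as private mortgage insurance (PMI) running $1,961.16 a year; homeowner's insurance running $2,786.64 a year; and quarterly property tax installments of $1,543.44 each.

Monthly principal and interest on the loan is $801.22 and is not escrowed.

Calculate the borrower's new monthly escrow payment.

$942.05

Private mortgage insurance (PMI) — $1,961.16/yr
Homeowner's insurance — $2,786.64/yr
Property tax — $1,543.44 × 4 = $6,173.76/yr
Yearly total = $10,921.56
Per month = $10,921.56 ÷ 12 = $910.13
Shortage spread = $383.04 / 12 = $31.92/mo
Adjusted monthly = $910.13 + $31.92 = $942.05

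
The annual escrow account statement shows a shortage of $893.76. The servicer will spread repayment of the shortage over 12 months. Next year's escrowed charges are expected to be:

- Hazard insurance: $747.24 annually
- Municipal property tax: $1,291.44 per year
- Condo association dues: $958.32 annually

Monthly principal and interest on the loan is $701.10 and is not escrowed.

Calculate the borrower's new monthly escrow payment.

$324.23

Hazard insurance — $747.24 per year
Municipal property tax — $1,291.44 per year
Condo association dues — $958.32 per year
Combined annual = $2,997.00
Monthly escrow = $2,997.00 / 12 = $249.75
Shortage spread = $893.76 / 12 = $74.48/mo
Adjusted monthly = $249.75 + $74.48 = $324.23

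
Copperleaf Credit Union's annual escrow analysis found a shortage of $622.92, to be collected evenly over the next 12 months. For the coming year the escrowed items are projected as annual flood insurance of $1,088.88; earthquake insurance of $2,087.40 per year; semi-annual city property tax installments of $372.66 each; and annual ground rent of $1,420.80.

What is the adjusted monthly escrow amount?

Flood insurance: $1,088.88 per year
Earthquake insurance: $2,087.40 per year
City property tax: $372.66 × 2 = $745.32 per year
Ground rent: $1,420.80 per year
Total annual escrow = $1,088.88 + $2,087.40 + $745.32 + $1,420.80 = $5,342.40
Base monthly escrow = $5,342.40 / 12 = $445.20
Monthly shortage recovery: $622.92 / 12 = $51.91
Adjusted monthly = $445.20 + $51.91 = $497.11

$497.11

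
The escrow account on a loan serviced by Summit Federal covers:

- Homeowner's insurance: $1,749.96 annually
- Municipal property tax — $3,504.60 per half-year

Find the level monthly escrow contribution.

Homeowner's insurance: $1,749.96/yr
Municipal property tax: $3,504.60 × 2 = $7,009.20/yr
Total annual escrow = $1,749.96 + $7,009.20 = $8,759.16
Monthly = $8,759.16 / 12 = $729.93

$729.93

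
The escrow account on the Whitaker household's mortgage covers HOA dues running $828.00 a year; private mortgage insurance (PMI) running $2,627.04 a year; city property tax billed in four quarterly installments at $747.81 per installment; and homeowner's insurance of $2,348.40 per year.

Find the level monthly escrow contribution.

$732.89

HOA dues — $828.00/yr
Private mortgage insurance (PMI) — $2,627.04/yr
City property tax — $747.81 × 4 = $2,991.24/yr
Homeowner's insurance — $2,348.40/yr
Combined annual = $8,794.68
Base monthly escrow = $8,794.68 / 12 = $732.89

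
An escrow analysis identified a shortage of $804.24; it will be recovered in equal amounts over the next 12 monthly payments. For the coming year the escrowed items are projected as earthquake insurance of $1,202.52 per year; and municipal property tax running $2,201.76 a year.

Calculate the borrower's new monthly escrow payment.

Earthquake insurance = $1,202.52 per year
Municipal property tax = $2,201.76 per year
Total annual escrow = $1,202.52 + $2,201.76 = $3,404.28
Per month = $3,404.28 / 12 = $283.69
Shortage spread = $804.24 ÷ 12 = $67.02/mo
Adjusted monthly = $283.69 + $67.02 = $350.71

$350.71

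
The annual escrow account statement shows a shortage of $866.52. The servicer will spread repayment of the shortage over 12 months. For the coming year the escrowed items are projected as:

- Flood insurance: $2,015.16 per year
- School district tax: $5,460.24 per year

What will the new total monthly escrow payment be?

$695.16

Flood insurance: $2,015.16 per year
School district tax: $5,460.24 per year
Combined annual = $7,475.40
Per month = $7,475.40 / 12 = $622.95
Monthly shortage recovery: $866.52 / 12 = $72.21
New monthly escrow = $622.95 + $72.21 = $695.16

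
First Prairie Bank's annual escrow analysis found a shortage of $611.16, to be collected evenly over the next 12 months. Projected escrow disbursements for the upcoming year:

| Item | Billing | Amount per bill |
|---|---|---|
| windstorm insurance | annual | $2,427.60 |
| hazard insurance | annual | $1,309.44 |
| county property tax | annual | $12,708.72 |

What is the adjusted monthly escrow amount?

$1,421.41

Windstorm insurance = $2,427.60
Hazard insurance = $1,309.44
County property tax = $12,708.72
Annual escrow total = $2,427.60 + $1,309.44 + $12,708.72 = $16,445.76
Monthly = $16,445.76 / 12 = $1,370.48
Shortage spread = $611.16 ÷ 12 = $50.93/mo
New monthly escrow = $1,370.48 + $50.93 = $1,421.41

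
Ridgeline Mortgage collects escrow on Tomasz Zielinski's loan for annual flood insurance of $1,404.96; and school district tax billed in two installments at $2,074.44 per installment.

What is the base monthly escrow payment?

$462.82

Flood insurance = $1,404.96 annually
School district tax = $2,074.44 × 2 = $4,148.88 annually
Yearly total = $1,404.96 + $4,148.88 = $5,553.84
Per month = $5,553.84 ÷ 12 = $462.82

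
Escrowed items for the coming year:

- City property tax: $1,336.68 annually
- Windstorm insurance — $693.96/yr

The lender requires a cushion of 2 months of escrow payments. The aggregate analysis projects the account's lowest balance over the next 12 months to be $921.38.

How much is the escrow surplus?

City property tax — $1,336.68
Windstorm insurance — $693.96
Yearly total = $1,336.68 + $693.96 = $2,030.64
Per month = $2,030.64 / 12 = $169.22
Required reserve = 2 × $169.22 = $338.44
Excess over cushion: $921.38 − $338.44 = $582.94

$582.94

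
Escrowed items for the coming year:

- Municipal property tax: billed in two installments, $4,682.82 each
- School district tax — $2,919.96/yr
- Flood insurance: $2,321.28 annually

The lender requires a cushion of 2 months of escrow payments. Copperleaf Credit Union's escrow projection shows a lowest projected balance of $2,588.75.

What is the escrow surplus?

Municipal property tax = $4,682.82 × 2 = $9,365.64
School district tax = $2,919.96
Flood insurance = $2,321.28
Yearly total = $9,365.64 + $2,919.96 + $2,321.28 = $14,606.88
Base monthly escrow = $14,606.88 / 12 = $1,217.24
Required cushion = 2 × $1,217.24 = $2,434.48
Surplus = $2,588.75 − $2,434.48 = $154.27

$154.27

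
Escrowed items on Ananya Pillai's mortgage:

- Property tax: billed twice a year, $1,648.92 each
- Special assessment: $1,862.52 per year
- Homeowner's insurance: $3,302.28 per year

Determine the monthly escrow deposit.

$705.22

Property tax = $1,648.92 × 2 = $3,297.84 per year
Special assessment = $1,862.52 per year
Homeowner's insurance = $3,302.28 per year
Yearly total = $3,297.84 + $1,862.52 + $3,302.28 = $8,462.64
Base monthly escrow = $8,462.64 / 12 = $705.22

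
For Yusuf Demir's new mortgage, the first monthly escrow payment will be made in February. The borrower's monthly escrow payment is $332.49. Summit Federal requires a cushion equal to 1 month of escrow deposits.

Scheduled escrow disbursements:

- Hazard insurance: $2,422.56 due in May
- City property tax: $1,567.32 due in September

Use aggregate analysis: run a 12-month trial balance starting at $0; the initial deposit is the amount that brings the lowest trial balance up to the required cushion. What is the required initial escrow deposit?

Cushion = 1 × $332.49 = $332.49
Trial balance (start $0, +$332.49 each month, − disbursements):
  Feb: +$332.49 → $332.49
  Mar: +$332.49 → $664.98
  Apr: +$332.49 → $997.47
  May: +$332.49 − $2,422.56 → -$1,092.60
  Jun: +$332.49 → -$760.11
  Jul: +$332.49 → -$427.62
  Aug: +$332.49 → -$95.13
  Sep: +$332.49 − $1,567.32 → -$1,329.96
  Oct: +$332.49 → -$997.47
  Nov: +$332.49 → -$664.98
  Dec: +$332.49 → -$332.49
  Jan: +$332.49 → $0.00
Lowest trial balance = -$1,329.96 (Sep)
Initial deposit = cushion − low point = $332.49 − (-$1,329.96) = $1,662.45

$1,662.45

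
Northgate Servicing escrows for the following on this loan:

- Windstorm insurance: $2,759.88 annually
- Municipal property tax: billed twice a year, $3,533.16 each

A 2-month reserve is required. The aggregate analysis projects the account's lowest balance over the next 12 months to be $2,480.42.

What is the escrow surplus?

Windstorm insurance = $2,759.88 annually
Municipal property tax = $3,533.16 × 2 = $7,066.32 annually
Total annual escrow = $9,826.20
Monthly escrow = $9,826.20 / 12 = $818.85
Required reserve = 2 × $818.85 = $1,637.70
Excess over cushion: $2,480.42 − $1,637.70 = $842.72

$842.72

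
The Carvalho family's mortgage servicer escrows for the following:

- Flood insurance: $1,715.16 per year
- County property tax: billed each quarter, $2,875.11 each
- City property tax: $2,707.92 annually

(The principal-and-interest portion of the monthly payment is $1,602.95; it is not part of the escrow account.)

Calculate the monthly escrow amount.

$1,326.96

Flood insurance = $1,715.16 per year
County property tax = $2,875.11 × 4 = $11,500.44 per year
City property tax = $2,707.92 per year
Combined annual = $1,715.16 + $11,500.44 + $2,707.92 = $15,923.52
Per month = $15,923.52 / 12 = $1,326.96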